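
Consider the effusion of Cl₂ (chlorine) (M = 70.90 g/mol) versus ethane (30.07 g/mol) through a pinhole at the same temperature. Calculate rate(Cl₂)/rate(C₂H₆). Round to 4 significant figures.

0.6512

Graham's law gives rate_Cl₂/rate_C₂H₆ = √(M_C₂H₆/M_Cl₂) = √(30.07/70.90) = √0.4241 = 0.6512.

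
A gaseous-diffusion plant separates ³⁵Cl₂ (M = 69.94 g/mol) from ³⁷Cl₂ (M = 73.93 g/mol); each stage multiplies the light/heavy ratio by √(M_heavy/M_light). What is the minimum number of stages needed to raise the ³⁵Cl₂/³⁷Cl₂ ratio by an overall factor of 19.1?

Single-stage factor α = √(73.93/69.94), so ln α = ½ ln(1.05705) = 0.02774.
Need α^N ≥ 19.1 ⇒ N ≥ ln(19.1) / ln α = 2.950 / 0.02774 = 106.33.
Rounding up, N = 107 stages.

107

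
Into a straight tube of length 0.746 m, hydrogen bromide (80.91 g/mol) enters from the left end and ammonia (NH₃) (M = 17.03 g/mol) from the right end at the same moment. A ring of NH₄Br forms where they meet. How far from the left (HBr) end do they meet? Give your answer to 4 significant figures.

0.2346 m

The fronts meet when d_HBr + d_NH₃ = L with d_HBr/d_NH₃ = √(M_NH₃/M_HBr) (Graham's law). Here √(M_NH₃/M_HBr) = √(17.03/80.91) = 0.4588.
With d_HBr + d_NH₃ = 0.746 m, d_NH₃ = 0.746/(1 + 0.4588) = 0.5114 m.
d_HBr = 0.746 − 0.5114 = 0.2346 m.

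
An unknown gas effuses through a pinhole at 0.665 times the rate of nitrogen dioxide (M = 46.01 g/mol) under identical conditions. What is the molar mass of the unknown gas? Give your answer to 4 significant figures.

Since effusion rate ∝ 1/√M, rate_X/rate_NO₂ = √(M_NO₂/M_X).
0.665 = √(46.01/M_X)
M_X = 46.01 / 0.665² = 46.01 / 0.4422 = 104.0 g/mol

104.0 g/mol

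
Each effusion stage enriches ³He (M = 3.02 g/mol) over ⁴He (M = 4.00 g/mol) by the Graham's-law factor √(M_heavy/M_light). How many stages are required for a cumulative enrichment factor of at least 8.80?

16

With α = √(4.00/3.02) per stage, ln α = ½ ln(1.32450) = 0.1405.
Need α^N ≥ 8.80 ⇒ N ≥ ln(8.80) / ln α = 2.175 / 0.1405 = 15.48.
So at least 16 stages are needed.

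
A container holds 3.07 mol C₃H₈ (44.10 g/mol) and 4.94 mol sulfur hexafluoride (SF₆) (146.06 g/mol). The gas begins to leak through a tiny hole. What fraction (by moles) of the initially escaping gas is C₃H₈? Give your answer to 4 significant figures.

0.5307

The effusion rate of species i is ∝ p_i/√M_i ∝ n_i/√M_i.
x_C₃H₈(eff) = (n_C₃H₈/√M_C₃H₈) / (n_C₃H₈/√M_C₃H₈ + n_SF₆/√M_SF₆)
= (3.07/√44.10) / (3.07/√44.10 + 4.94/√146.06) = 0.4623/(0.4623 + 0.4088) = 0.5307.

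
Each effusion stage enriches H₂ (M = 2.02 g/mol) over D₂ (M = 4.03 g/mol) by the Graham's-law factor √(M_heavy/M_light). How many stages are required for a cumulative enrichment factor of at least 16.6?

9

With α = √(4.03/2.02) per stage, ln α = ½ ln(1.99505) = 0.3453.
Need α^N ≥ 16.6 ⇒ N ≥ ln(16.6) / ln α = 2.809 / 0.3453 = 8.14.
So at least 9 stages are needed.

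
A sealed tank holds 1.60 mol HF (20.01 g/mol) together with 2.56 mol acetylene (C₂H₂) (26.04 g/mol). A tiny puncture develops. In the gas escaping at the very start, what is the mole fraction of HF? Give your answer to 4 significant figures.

Each component's effusion rate ∝ (its partial pressure)·(1/√M) ∝ n_i/√M_i.
So x_HF in the escaping gas = (n_HF/√M_HF) / Σ(n_i/√M_i)
= (1.60/√20.01) / (1.60/√20.01 + 2.56/√26.04) = 0.3577/(0.3577 + 0.5017) = 0.4162.

0.4162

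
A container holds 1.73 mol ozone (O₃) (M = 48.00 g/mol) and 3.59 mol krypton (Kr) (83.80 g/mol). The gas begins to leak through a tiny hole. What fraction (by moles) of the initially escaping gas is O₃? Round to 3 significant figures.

0.389

Each component's effusion rate ∝ (its partial pressure)·(1/√M) ∝ n_i/√M_i.
x_O₃(eff) = (n_O₃/√M_O₃) / (n_O₃/√M_O₃ + n_Kr/√M_Kr)
= (1.73/√48.00) / (1.73/√48.00 + 3.59/√83.80) = 0.2497/(0.2497 + 0.3922) = 0.389.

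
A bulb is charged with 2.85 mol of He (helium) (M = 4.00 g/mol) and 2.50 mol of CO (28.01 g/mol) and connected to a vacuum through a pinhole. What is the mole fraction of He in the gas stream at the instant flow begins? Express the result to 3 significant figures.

Rate_i ∝ x_i/√M_i (Graham's law weighted by mole fraction), so the effusate composition follows n_i/√M_i.
Mole fraction of He in the effusate = (n_He/√M_He) / (n_He/√M_He + n_CO/√M_CO)
= (2.85/√4.00) / (2.85/√4.00 + 2.50/√28.01) = 1.425/(1.425 + 0.4724) = 0.751.

0.751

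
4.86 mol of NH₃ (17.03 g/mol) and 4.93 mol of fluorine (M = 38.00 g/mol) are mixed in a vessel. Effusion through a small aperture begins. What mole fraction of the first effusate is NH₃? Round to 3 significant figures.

Rate_i ∝ x_i/√M_i (Graham's law weighted by mole fraction), so the effusate composition follows n_i/√M_i.
x_NH₃(eff) = (n_NH₃/√M_NH₃) / (n_NH₃/√M_NH₃ + n_F₂/√M_F₂)
= (4.86/√17.03) / (4.86/√17.03 + 4.93/√38.00) = 1.178/(1.178 + 0.7998) = 0.596.

0.596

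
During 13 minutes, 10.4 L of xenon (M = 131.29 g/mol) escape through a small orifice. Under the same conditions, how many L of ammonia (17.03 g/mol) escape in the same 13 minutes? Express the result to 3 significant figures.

28.9 L

Using Graham's law: rate_NH₃/rate_Xe = √(M_Xe/M_NH₃) = √(131.29/17.03) = √7.709 = 2.777.
So the volume for NH₃ is 10.4 × 2.777 = 28.9 L.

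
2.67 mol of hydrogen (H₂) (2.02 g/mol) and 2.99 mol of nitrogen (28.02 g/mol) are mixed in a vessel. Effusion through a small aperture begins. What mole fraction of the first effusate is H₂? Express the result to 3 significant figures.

Rate_i ∝ x_i/√M_i (Graham's law weighted by mole fraction), so the effusate composition follows n_i/√M_i.
x_H₂(eff) = (n_H₂/√M_H₂) / (n_H₂/√M_H₂ + n_N₂/√M_N₂)
= (2.67/√2.02) / (2.67/√2.02 + 2.99/√28.02) = 1.879/(1.879 + 0.5649) = 0.769.

0.769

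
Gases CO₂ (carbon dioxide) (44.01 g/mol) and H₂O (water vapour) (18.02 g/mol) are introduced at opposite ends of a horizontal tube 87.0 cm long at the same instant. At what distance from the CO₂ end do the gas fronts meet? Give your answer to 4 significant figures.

Graham's law gives d_CO₂/d_H₂O = rate_CO₂/rate_H₂O = √(M_H₂O/M_CO₂) = √(18.02/44.01) = 0.6399.
With d_CO₂ + d_H₂O = 87.0 cm, d_H₂O = 87.0/(1 + 0.6399) = 53.05 cm.
d_CO₂ = 87.0 − 53.05 = 33.95 cm.

33.95 cm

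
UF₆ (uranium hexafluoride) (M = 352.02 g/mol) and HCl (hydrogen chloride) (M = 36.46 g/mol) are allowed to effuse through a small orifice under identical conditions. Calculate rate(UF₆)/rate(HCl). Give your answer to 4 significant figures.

Since effusion rate ∝ 1/√M, rate_UF₆/rate_HCl = √(M_HCl/M_UF₆) = √(36.46/352.02) = √0.1036 = 0.3218.

0.3218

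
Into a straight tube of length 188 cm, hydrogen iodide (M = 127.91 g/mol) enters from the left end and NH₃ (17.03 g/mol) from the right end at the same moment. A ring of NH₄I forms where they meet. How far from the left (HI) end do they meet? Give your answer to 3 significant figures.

Graham's law gives d_HI/d_NH₃ = rate_HI/rate_NH₃ = √(M_NH₃/M_HI) = √(17.03/127.91) = 0.3649.
With d_HI + d_NH₃ = 188 cm, d_NH₃ = 188/(1 + 0.3649) = 137.7 cm.
d_HI = 188 − 137.7 = 50.3 cm.

50.3 cm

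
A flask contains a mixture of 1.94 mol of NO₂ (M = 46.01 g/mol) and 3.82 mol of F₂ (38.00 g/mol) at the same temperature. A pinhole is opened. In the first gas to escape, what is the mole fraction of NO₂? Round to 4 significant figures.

0.3158

Effusion rate of each component ∝ n_i/√M_i (partial pressure × 1/√M).
So x_NO₂ in the escaping gas = (n_NO₂/√M_NO₂) / Σ(n_i/√M_i)
= (1.94/√46.01) / (1.94/√46.01 + 3.82/√38.00) = 0.2860/(0.2860 + 0.6197) = 0.3158.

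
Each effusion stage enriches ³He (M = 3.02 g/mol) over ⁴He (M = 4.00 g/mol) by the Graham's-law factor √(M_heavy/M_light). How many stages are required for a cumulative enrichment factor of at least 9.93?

With α = √(4.00/3.02) per stage, ln α = ½ ln(1.32450) = 0.1405.
Need α^N ≥ 9.93 ⇒ N ≥ ln(9.93) / ln α = 2.296 / 0.1405 = 16.34.
Rounding up, N = 17 stages.

17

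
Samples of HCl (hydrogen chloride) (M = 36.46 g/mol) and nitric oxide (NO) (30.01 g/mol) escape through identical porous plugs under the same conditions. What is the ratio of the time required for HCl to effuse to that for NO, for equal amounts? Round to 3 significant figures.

Graham's law gives t_HCl/t_NO = √(M_HCl/M_NO) = √(36.46/30.01) = √1.215 = 1.10.

1.10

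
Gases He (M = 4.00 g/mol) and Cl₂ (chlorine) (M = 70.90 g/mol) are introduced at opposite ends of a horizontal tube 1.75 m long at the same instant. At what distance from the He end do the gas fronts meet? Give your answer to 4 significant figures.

The fronts meet when d_He + d_Cl₂ = L with d_He/d_Cl₂ = √(M_Cl₂/M_He) (Graham's law). Here √(M_Cl₂/M_He) = √(70.90/4.00) = 4.210.
With d_He + d_Cl₂ = 1.75 m, d_Cl₂ = 1.75/(1 + 4.210) = 0.3359 m.
d_He = 1.75 − 0.3359 = 1.414 m.

1.414 m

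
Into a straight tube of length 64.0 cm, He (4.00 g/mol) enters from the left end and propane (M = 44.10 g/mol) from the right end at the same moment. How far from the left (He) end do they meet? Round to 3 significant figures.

Graham's law gives d_He/d_C₃H₈ = rate_He/rate_C₃H₈ = √(M_C₃H₈/M_He) = √(44.10/4.00) = 3.320.
With d_He + d_C₃H₈ = 64.0 cm, d_C₃H₈ = 64.0/(1 + 3.320) = 14.81 cm.
d_He = 64.0 − 14.81 = 49.2 cm.

49.2 cm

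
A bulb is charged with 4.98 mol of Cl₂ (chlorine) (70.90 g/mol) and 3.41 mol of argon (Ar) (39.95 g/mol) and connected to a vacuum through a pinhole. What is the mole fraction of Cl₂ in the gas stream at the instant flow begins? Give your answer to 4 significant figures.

0.5230

Rate_i ∝ x_i/√M_i (Graham's law weighted by mole fraction), so the effusate composition follows n_i/√M_i.
So x_Cl₂ in the escaping gas = (n_Cl₂/√M_Cl₂) / Σ(n_i/√M_i)
= (4.98/√70.90) / (4.98/√70.90 + 3.41/√39.95) = 0.5914/(0.5914 + 0.5395) = 0.5230.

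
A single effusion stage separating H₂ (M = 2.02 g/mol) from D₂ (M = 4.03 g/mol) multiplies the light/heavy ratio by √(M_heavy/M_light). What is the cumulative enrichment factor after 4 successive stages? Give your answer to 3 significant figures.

Each stage multiplies the ratio by α = √(4.03/2.02), so after 4 stages the overall factor is α^4 = (4.03/2.02)^(4/2).
= 1.99505^2 = 3.98.

3.98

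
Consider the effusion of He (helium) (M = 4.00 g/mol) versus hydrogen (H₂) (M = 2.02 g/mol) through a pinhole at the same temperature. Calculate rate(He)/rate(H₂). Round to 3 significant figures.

Graham's law gives rate_He/rate_H₂ = √(M_H₂/M_He) = √(2.02/4.00) = √0.5050 = 0.711.

0.711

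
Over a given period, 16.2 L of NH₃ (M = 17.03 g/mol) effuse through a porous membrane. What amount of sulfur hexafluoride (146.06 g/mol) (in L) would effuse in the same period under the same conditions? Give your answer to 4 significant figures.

5.532 L

Graham's law gives rate_SF₆/rate_NH₃ = √(M_NH₃/M_SF₆) = √(17.03/146.06) = √0.1166 = 0.3415.
So the volume for SF₆ is 16.2 × 0.3415 = 5.532 L.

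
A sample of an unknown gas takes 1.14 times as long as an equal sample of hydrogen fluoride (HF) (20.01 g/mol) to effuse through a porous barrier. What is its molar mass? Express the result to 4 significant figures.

From Graham's law, t_X/t_HF = √(M_X/M_HF).
1.14 = √(M_X/20.01)
M_X = 20.01 × 1.14² = 20.01 × 1.300 = 26.00 g/mol

26.00 g/mol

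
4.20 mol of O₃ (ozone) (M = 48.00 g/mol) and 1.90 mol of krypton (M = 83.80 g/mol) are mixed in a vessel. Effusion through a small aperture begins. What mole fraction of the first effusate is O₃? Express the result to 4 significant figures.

0.7449

Each component's effusion rate ∝ (its partial pressure)·(1/√M) ∝ n_i/√M_i.
So x_O₃ in the escaping gas = (n_O₃/√M_O₃) / Σ(n_i/√M_i)
= (4.20/√48.00) / (4.20/√48.00 + 1.90/√83.80) = 0.6062/(0.6062 + 0.2076) = 0.7449.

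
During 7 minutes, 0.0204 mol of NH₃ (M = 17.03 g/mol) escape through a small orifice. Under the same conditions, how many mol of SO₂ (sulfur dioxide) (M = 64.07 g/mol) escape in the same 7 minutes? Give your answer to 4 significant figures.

0.01052 mol

From Graham's law, rate_SO₂/rate_NH₃ = √(M_NH₃/M_SO₂) = √(17.03/64.07) = √0.2658 = 0.5156.
So the amount for SO₂ is 0.0204 × 0.5156 = 0.01052 mol.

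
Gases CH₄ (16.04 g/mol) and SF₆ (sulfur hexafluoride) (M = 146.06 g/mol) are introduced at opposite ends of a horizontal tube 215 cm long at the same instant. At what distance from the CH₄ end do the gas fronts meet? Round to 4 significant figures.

161.5 cm

Graham's law gives d_CH₄/d_SF₆ = rate_CH₄/rate_SF₆ = √(M_SF₆/M_CH₄) = √(146.06/16.04) = 3.018.
With d_CH₄ + d_SF₆ = 215 cm, d_SF₆ = 215/(1 + 3.018) = 53.51 cm.
d_CH₄ = 215 − 53.51 = 161.5 cm.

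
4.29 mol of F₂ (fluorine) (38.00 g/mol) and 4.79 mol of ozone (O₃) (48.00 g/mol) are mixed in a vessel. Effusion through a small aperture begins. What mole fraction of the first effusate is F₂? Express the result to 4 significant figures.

Each component's effusion rate ∝ (its partial pressure)·(1/√M) ∝ n_i/√M_i.
Mole fraction of F₂ in the effusate = (n_F₂/√M_F₂) / (n_F₂/√M_F₂ + n_O₃/√M_O₃)
= (4.29/√38.00) / (4.29/√38.00 + 4.79/√48.00) = 0.6959/(0.6959 + 0.6914) = 0.5016.

0.5016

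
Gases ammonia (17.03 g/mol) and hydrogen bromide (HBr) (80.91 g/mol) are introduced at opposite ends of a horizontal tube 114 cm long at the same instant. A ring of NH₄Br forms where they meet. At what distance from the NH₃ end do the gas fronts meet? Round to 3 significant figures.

In equal time, each gas travels a distance ∝ its rate ∝ 1/√M, so d_NH₃/d_HBr = √(M_HBr/M_NH₃) = √(80.91/17.03) = 2.180.
With d_NH₃ + d_HBr = 114 cm, d_HBr = 114/(1 + 2.180) = 35.85 cm.
d_NH₃ = 114 − 35.85 = 78.1 cm.

78.1 cm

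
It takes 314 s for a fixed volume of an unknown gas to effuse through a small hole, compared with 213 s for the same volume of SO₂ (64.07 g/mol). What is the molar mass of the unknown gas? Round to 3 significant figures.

139 g/mol

Graham's law gives t_X/t_SO₂ = √(M_X/M_SO₂).
314/213 = 1.474 = √(M_X/64.07)
M_X = 64.07 × 1.474² = 64.07 × 2.173 = 139 g/mol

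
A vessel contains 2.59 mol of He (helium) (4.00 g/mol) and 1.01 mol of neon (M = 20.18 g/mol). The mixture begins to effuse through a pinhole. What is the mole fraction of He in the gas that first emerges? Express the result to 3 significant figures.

Effusion rate of each component ∝ n_i/√M_i (partial pressure × 1/√M).
Mole fraction of He in the effusate = (n_He/√M_He) / (n_He/√M_He + n_Ne/√M_Ne)
= (2.59/√4.00) / (2.59/√4.00 + 1.01/√20.18) = 1.295/(1.295 + 0.2248) = 0.852.

0.852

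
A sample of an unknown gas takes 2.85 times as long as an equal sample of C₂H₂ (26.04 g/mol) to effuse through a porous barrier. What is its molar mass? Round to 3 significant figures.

From Graham's law, t_X/t_C₂H₂ = √(M_X/M_C₂H₂).
2.85 = √(M_X/26.04)
M_X = 26.04 × 2.85² = 26.04 × 8.123 = 212 g/mol

212 g/mol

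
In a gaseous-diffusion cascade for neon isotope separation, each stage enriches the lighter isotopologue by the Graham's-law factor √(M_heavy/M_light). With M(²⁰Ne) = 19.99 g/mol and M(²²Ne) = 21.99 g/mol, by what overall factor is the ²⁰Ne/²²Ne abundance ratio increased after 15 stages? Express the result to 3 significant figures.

2.04

The single-stage factor is √(M_heavy/M_light), so 15 stages give [√(21.99/19.99)]^15 = (21.99/19.99)^(15/2).
= 1.10005^(15/2) = 2.04.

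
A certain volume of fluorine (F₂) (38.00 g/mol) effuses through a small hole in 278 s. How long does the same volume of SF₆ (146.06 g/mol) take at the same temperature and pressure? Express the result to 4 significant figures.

By Graham's law, t_SF₆/t_F₂ = √(M_SF₆/M_F₂) = √(146.06/38.00) = √3.844 = 1.961.
So the time for SF₆ is 278 × 1.961 = 545.0 s.

545.0 s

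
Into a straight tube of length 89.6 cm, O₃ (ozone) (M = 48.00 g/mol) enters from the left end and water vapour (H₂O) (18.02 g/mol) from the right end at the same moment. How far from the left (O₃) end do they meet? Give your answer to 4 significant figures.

34.04 cm

Distances travelled in equal time are proportional to diffusion rates, so d_O₃/d_H₂O = √(M_H₂O/M_O₃) = √(18.02/48.00) = 0.6127.
With d_O₃ + d_H₂O = 89.6 cm, d_H₂O = 89.6/(1 + 0.6127) = 55.56 cm.
d_O₃ = 89.6 − 55.56 = 34.04 cm.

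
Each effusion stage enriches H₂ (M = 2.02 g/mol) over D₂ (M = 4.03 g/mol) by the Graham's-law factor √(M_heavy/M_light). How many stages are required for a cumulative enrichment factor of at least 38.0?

11

With α = √(4.03/2.02) per stage, ln α = ½ ln(1.99505) = 0.3453.
Need α^N ≥ 38.0 ⇒ N ≥ ln(38.0) / ln α = 3.638 / 0.3453 = 10.53.
Rounding up, N = 11 stages.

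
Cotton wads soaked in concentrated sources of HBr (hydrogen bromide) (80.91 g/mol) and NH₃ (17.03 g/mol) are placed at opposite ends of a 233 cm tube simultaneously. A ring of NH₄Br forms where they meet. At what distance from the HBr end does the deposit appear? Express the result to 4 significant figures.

The fronts meet when d_HBr + d_NH₃ = L with d_HBr/d_NH₃ = √(M_NH₃/M_HBr) (Graham's law). Here √(M_NH₃/M_HBr) = √(17.03/80.91) = 0.4588.
With d_HBr + d_NH₃ = 233 cm, d_NH₃ = 233/(1 + 0.4588) = 159.7 cm.
d_HBr = 233 − 159.7 = 73.28 cm.

73.28 cm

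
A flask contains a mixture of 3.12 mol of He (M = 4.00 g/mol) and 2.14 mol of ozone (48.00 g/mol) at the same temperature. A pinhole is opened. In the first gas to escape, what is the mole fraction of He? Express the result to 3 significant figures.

Rate_i ∝ x_i/√M_i (Graham's law weighted by mole fraction), so the effusate composition follows n_i/√M_i.
So x_He in the escaping gas = (n_He/√M_He) / Σ(n_i/√M_i)
= (3.12/√4.00) / (3.12/√4.00 + 2.14/√48.00) = 1.560/(1.560 + 0.3089) = 0.835.

0.835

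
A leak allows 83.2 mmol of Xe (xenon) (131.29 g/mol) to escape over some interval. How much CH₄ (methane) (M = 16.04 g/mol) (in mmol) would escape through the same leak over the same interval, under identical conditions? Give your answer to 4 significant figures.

Graham's law gives rate_CH₄/rate_Xe = √(M_Xe/M_CH₄) = √(131.29/16.04) = √8.185 = 2.861.
So the amount for CH₄ is 83.2 × 2.861 = 238.0 mmol.

238.0 mmol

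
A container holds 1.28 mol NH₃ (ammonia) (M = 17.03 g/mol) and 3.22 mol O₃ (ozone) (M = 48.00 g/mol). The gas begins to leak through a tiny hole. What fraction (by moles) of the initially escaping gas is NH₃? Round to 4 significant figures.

Rate_i ∝ x_i/√M_i (Graham's law weighted by mole fraction), so the effusate composition follows n_i/√M_i.
So x_NH₃ in the escaping gas = (n_NH₃/√M_NH₃) / Σ(n_i/√M_i)
= (1.28/√17.03) / (1.28/√17.03 + 3.22/√48.00) = 0.3102/(0.3102 + 0.4648) = 0.4003.

0.4003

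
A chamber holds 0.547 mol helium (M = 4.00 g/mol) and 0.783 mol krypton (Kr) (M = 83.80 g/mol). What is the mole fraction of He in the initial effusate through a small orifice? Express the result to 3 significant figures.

0.762

Effusion rate of each component ∝ n_i/√M_i (partial pressure × 1/√M).
Mole fraction of He in the effusate = (n_He/√M_He) / (n_He/√M_He + n_Kr/√M_Kr)
= (0.547/√4.00) / (0.547/√4.00 + 0.783/√83.80) = 0.2735/(0.2735 + 0.08553) = 0.762.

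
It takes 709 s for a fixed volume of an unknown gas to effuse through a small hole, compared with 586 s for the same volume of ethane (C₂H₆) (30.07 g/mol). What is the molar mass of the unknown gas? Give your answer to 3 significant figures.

44.0 g/mol

By Graham's law, t_X/t_C₂H₆ = √(M_X/M_C₂H₆).
709/586 = 1.210 = √(M_X/30.07)
M_X = 30.07 × 1.210² = 30.07 × 1.464 = 44.0 g/mol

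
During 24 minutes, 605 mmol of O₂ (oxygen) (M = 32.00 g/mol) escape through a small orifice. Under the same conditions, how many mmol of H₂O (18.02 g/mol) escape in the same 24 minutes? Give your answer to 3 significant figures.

806 mmol

From Graham's law, rate_H₂O/rate_O₂ = √(M_O₂/M_H₂O) = √(32.00/18.02) = √1.776 = 1.333.
So the amount for H₂O is 605 × 1.333 = 806 mmol.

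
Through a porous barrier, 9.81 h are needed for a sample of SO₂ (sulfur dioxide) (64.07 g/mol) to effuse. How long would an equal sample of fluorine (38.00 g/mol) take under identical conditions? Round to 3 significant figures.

7.55 h

Since effusion rate ∝ 1/√M, t_F₂/t_SO₂ = √(M_F₂/M_SO₂) = √(38.00/64.07) = √0.5931 = 0.7701.
So the time for F₂ is 9.81 × 0.7701 = 7.55 h.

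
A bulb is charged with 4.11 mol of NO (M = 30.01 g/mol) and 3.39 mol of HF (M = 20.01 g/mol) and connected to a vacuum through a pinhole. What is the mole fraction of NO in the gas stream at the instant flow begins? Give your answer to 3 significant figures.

Effusion rate of each component ∝ n_i/√M_i (partial pressure × 1/√M).
x_NO(eff) = (n_NO/√M_NO) / (n_NO/√M_NO + n_HF/√M_HF)
= (4.11/√30.01) / (4.11/√30.01 + 3.39/√20.01) = 0.7503/(0.7503 + 0.7578) = 0.497.

0.497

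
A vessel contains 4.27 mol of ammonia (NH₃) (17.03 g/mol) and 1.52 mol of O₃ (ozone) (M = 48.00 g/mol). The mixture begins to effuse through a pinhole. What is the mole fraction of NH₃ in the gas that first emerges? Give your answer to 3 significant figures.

The effusion rate of species i is ∝ p_i/√M_i ∝ n_i/√M_i.
x_NH₃(eff) = (n_NH₃/√M_NH₃) / (n_NH₃/√M_NH₃ + n_O₃/√M_O₃)
= (4.27/√17.03) / (4.27/√17.03 + 1.52/√48.00) = 1.035/(1.035 + 0.2194) = 0.825.

0.825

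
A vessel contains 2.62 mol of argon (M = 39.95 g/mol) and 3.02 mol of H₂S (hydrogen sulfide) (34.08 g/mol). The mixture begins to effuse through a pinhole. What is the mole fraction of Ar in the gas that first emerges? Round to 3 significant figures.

0.445

Rate_i ∝ x_i/√M_i (Graham's law weighted by mole fraction), so the effusate composition follows n_i/√M_i.
So x_Ar in the escaping gas = (n_Ar/√M_Ar) / Σ(n_i/√M_i)
= (2.62/√39.95) / (2.62/√39.95 + 3.02/√34.08) = 0.4145/(0.4145 + 0.5173) = 0.445.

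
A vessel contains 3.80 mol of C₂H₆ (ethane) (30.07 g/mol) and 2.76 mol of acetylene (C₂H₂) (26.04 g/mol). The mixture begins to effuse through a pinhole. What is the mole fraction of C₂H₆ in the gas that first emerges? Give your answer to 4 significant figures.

0.5616

The effusion rate of species i is ∝ p_i/√M_i ∝ n_i/√M_i.
Mole fraction of C₂H₆ in the effusate = (n_C₂H₆/√M_C₂H₆) / (n_C₂H₆/√M_C₂H₆ + n_C₂H₂/√M_C₂H₂)
= (3.80/√30.07) / (3.80/√30.07 + 2.76/√26.04) = 0.6930/(0.6930 + 0.5409) = 0.5616.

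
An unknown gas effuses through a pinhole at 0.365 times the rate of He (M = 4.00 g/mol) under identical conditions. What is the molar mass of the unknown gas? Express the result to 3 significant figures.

Since effusion rate ∝ 1/√M, rate_X/rate_He = √(M_He/M_X).
0.365 = √(4.00/M_X)
M_X = 4.00 / 0.365² = 4.00 / 0.1332 = 30.0 g/mol

30.0 g/mol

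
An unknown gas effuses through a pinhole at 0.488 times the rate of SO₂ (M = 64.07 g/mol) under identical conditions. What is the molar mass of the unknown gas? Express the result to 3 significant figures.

From Graham's law, rate_X/rate_SO₂ = √(M_SO₂/M_X).
0.488 = √(64.07/M_X)
M_X = 64.07 / 0.488² = 64.07 / 0.2381 = 269 g/mol

269 g/mol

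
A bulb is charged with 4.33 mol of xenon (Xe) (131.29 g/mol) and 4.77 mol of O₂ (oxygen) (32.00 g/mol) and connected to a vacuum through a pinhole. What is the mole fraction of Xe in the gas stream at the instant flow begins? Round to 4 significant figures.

Rate_i ∝ x_i/√M_i (Graham's law weighted by mole fraction), so the effusate composition follows n_i/√M_i.
Mole fraction of Xe in the effusate = (n_Xe/√M_Xe) / (n_Xe/√M_Xe + n_O₂/√M_O₂)
= (4.33/√131.29) / (4.33/√131.29 + 4.77/√32.00) = 0.3779/(0.3779 + 0.8432) = 0.3095.

0.3095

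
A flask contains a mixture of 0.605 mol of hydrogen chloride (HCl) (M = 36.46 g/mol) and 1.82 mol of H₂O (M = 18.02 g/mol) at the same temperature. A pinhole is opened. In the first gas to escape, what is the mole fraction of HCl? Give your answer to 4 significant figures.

The effusion rate of species i is ∝ p_i/√M_i ∝ n_i/√M_i.
x_HCl(eff) = (n_HCl/√M_HCl) / (n_HCl/√M_HCl + n_H₂O/√M_H₂O)
= (0.605/√36.46) / (0.605/√36.46 + 1.82/√18.02) = 0.1002/(0.1002 + 0.4287) = 0.1894.

0.1894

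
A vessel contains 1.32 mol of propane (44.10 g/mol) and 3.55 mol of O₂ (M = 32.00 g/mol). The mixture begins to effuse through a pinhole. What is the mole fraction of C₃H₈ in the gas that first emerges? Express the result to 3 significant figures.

0.241

Each component's effusion rate ∝ (its partial pressure)·(1/√M) ∝ n_i/√M_i.
Mole fraction of C₃H₈ in the effusate = (n_C₃H₈/√M_C₃H₈) / (n_C₃H₈/√M_C₃H₈ + n_O₂/√M_O₂)
= (1.32/√44.10) / (1.32/√44.10 + 3.55/√32.00) = 0.1988/(0.1988 + 0.6276) = 0.241.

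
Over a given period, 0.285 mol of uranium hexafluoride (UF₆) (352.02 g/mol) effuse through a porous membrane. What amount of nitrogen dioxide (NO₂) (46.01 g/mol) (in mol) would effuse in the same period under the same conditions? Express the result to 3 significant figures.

0.788 mol

Since effusion rate ∝ 1/√M, rate_NO₂/rate_UF₆ = √(M_UF₆/M_NO₂) = √(352.02/46.01) = √7.651 = 2.766.
So the amount for NO₂ is 0.285 × 2.766 = 0.788 mol.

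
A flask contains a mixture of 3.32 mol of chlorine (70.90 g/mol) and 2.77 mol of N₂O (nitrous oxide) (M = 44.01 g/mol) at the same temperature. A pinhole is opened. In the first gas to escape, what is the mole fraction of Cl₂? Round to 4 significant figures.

Effusion rate of each component ∝ n_i/√M_i (partial pressure × 1/√M).
So x_Cl₂ in the escaping gas = (n_Cl₂/√M_Cl₂) / Σ(n_i/√M_i)
= (3.32/√70.90) / (3.32/√70.90 + 2.77/√44.01) = 0.3943/(0.3943 + 0.4175) = 0.4857.

0.4857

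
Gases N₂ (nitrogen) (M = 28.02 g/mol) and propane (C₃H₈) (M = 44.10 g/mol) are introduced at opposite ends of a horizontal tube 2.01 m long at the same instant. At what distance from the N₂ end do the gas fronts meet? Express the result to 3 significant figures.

Distances travelled in equal time are proportional to diffusion rates, so d_N₂/d_C₃H₈ = √(M_C₃H₈/M_N₂) = √(44.10/28.02) = 1.255.
With d_N₂ + d_C₃H₈ = 2.01 m, d_C₃H₈ = 2.01/(1 + 1.255) = 0.8915 m.
d_N₂ = 2.01 − 0.8915 = 1.12 m.

1.12 m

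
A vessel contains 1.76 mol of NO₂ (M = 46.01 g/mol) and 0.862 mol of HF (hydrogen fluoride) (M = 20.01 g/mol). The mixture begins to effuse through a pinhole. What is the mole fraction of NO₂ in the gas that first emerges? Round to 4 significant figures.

The effusion rate of species i is ∝ p_i/√M_i ∝ n_i/√M_i.
x_NO₂(eff) = (n_NO₂/√M_NO₂) / (n_NO₂/√M_NO₂ + n_HF/√M_HF)
= (1.76/√46.01) / (1.76/√46.01 + 0.862/√20.01) = 0.2595/(0.2595 + 0.1927) = 0.5738.

0.5738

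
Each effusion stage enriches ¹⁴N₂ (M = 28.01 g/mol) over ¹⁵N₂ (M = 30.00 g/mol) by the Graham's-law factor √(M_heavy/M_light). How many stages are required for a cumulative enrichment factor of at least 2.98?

Single-stage factor α = √(30.00/28.01), so ln α = ½ ln(1.07105) = 0.03432.
Need α^N ≥ 2.98 ⇒ N ≥ ln(2.98) / ln α = 1.092 / 0.03432 = 31.82.
Rounding up, N = 32 stages.

32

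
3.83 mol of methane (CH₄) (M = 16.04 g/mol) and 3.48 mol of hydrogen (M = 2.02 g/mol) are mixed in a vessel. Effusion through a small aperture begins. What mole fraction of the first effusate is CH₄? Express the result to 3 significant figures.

Rate_i ∝ x_i/√M_i (Graham's law weighted by mole fraction), so the effusate composition follows n_i/√M_i.
Mole fraction of CH₄ in the effusate = (n_CH₄/√M_CH₄) / (n_CH₄/√M_CH₄ + n_H₂/√M_H₂)
= (3.83/√16.04) / (3.83/√16.04 + 3.48/√2.02) = 0.9563/(0.9563 + 2.449) = 0.281.

0.281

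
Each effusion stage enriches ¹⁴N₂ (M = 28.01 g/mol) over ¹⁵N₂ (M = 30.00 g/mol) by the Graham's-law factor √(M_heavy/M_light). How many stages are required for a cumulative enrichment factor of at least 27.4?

Per stage α = (30.00/28.01)^(1/2) = 1.07105^0.5, giving ln α = 0.03432.
Need α^N ≥ 27.4 ⇒ N ≥ ln(27.4) / ln α = 3.311 / 0.03432 = 96.47.
Minimum whole number of stages: N = 97.

97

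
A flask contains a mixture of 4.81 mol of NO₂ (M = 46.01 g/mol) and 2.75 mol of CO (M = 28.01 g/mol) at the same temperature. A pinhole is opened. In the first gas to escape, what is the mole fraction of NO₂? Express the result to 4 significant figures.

Effusion rate of each component ∝ n_i/√M_i (partial pressure × 1/√M).
Mole fraction of NO₂ in the effusate = (n_NO₂/√M_NO₂) / (n_NO₂/√M_NO₂ + n_CO/√M_CO)
= (4.81/√46.01) / (4.81/√46.01 + 2.75/√28.01) = 0.7091/(0.7091 + 0.5196) = 0.5771.

0.5771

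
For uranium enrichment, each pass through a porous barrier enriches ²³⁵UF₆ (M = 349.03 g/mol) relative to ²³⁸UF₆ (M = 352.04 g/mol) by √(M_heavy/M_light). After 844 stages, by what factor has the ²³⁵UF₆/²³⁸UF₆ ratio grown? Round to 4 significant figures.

The single-stage factor is √(M_heavy/M_light), so 844 stages give [√(352.04/349.03)]^844 = (352.04/349.03)^(844/2).
= 1.00862^422 = 37.48.

37.48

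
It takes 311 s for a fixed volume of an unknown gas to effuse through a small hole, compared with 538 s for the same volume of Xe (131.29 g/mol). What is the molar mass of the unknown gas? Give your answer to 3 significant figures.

From Graham's law, t_X/t_Xe = √(M_X/M_Xe).
311/538 = 0.5781 = √(M_X/131.29)
M_X = 131.29 × 0.5781² = 131.29 × 0.3342 = 43.9 g/mol

43.9 g/mol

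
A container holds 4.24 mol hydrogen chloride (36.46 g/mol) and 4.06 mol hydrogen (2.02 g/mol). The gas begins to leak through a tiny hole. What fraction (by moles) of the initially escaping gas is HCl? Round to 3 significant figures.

Effusion rate of each component ∝ n_i/√M_i (partial pressure × 1/√M).
So x_HCl in the escaping gas = (n_HCl/√M_HCl) / Σ(n_i/√M_i)
= (4.24/√36.46) / (4.24/√36.46 + 4.06/√2.02) = 0.7022/(0.7022 + 2.857) = 0.197.

0.197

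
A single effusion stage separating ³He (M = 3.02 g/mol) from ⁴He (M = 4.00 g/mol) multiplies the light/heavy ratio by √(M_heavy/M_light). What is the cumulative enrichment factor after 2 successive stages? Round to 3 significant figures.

Each stage multiplies the ratio by α = √(4.00/3.02), so after 2 stages the overall factor is α^2 = (4.00/3.02)^(2/2).
= 1.32450^1 = 1.32.

1.32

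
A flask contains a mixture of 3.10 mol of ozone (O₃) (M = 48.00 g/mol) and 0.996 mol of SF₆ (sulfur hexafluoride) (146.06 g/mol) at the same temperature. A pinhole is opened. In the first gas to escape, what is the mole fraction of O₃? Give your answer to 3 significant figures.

0.844

Each component's effusion rate ∝ (its partial pressure)·(1/√M) ∝ n_i/√M_i.
So x_O₃ in the escaping gas = (n_O₃/√M_O₃) / Σ(n_i/√M_i)
= (3.10/√48.00) / (3.10/√48.00 + 0.996/√146.06) = 0.4474/(0.4474 + 0.08241) = 0.844.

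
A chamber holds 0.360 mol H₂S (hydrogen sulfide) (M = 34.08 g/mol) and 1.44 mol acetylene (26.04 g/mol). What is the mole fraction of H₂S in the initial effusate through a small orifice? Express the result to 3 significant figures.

0.179

Rate_i ∝ x_i/√M_i (Graham's law weighted by mole fraction), so the effusate composition follows n_i/√M_i.
So x_H₂S in the escaping gas = (n_H₂S/√M_H₂S) / Σ(n_i/√M_i)
= (0.360/√34.08) / (0.360/√34.08 + 1.44/√26.04) = 0.06167/(0.06167 + 0.2822) = 0.179.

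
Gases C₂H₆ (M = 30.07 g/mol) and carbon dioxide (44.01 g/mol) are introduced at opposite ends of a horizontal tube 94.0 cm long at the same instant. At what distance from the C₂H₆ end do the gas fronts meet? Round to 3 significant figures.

Graham's law gives d_C₂H₆/d_CO₂ = rate_C₂H₆/rate_CO₂ = √(M_CO₂/M_C₂H₆) = √(44.01/30.07) = 1.210.
With d_C₂H₆ + d_CO₂ = 94.0 cm, d_CO₂ = 94.0/(1 + 1.210) = 42.54 cm.
d_C₂H₆ = 94.0 − 42.54 = 51.5 cm.

51.5 cm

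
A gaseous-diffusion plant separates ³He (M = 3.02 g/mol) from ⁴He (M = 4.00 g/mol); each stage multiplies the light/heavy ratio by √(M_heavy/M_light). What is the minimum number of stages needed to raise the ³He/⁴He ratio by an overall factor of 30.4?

25

With α = √(4.00/3.02) per stage, ln α = ½ ln(1.32450) = 0.1405.
Need α^N ≥ 30.4 ⇒ N ≥ ln(30.4) / ln α = 3.414 / 0.1405 = 24.30.
So at least 25 stages are needed.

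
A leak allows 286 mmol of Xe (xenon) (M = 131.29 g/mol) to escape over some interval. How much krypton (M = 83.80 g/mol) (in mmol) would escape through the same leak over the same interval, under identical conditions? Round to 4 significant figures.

358.0 mmol

Using Graham's law: rate_Kr/rate_Xe = √(M_Xe/M_Kr) = √(131.29/83.80) = √1.567 = 1.252.
So the amount for Kr is 286 × 1.252 = 358.0 mmol.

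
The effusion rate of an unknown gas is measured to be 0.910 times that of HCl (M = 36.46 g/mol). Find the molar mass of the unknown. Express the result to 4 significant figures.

Using Graham's law: rate_X/rate_HCl = √(M_HCl/M_X).
0.910 = √(36.46/M_X)
M_X = 36.46 / 0.910² = 36.46 / 0.8281 = 44.03 g/mol

44.03 g/mol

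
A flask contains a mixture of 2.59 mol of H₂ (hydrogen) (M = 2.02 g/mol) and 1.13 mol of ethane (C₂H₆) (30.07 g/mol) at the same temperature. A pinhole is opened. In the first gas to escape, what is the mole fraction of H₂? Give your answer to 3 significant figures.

Each component's effusion rate ∝ (its partial pressure)·(1/√M) ∝ n_i/√M_i.
x_H₂(eff) = (n_H₂/√M_H₂) / (n_H₂/√M_H₂ + n_C₂H₆/√M_C₂H₆)
= (2.59/√2.02) / (2.59/√2.02 + 1.13/√30.07) = 1.822/(1.822 + 0.2061) = 0.898.

0.898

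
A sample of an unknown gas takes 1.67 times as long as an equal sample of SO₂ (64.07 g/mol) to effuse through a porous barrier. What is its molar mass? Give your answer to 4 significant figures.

178.7 g/mol

By Graham's law, t_X/t_SO₂ = √(M_X/M_SO₂).
1.67 = √(M_X/64.07)
M_X = 64.07 × 1.67² = 64.07 × 2.789 = 178.7 g/mol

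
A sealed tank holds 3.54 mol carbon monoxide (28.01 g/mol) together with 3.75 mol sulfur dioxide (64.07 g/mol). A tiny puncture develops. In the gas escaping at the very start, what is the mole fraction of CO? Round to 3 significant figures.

0.588

The effusion rate of species i is ∝ p_i/√M_i ∝ n_i/√M_i.
x_CO(eff) = (n_CO/√M_CO) / (n_CO/√M_CO + n_SO₂/√M_SO₂)
= (3.54/√28.01) / (3.54/√28.01 + 3.75/√64.07) = 0.6689/(0.6689 + 0.4685) = 0.588.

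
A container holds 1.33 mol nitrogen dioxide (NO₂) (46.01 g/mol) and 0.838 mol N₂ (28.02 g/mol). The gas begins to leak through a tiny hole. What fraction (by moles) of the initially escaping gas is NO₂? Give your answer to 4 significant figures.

0.5533

Rate_i ∝ x_i/√M_i (Graham's law weighted by mole fraction), so the effusate composition follows n_i/√M_i.
Mole fraction of NO₂ in the effusate = (n_NO₂/√M_NO₂) / (n_NO₂/√M_NO₂ + n_N₂/√M_N₂)
= (1.33/√46.01) / (1.33/√46.01 + 0.838/√28.02) = 0.1961/(0.1961 + 0.1583) = 0.5533.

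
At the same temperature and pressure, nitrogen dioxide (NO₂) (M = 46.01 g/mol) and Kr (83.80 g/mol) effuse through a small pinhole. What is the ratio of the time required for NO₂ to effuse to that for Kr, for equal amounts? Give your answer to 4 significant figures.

By Graham's law, t_NO₂/t_Kr = √(M_NO₂/M_Kr) = √(46.01/83.80) = √0.5490 = 0.7410.

0.7410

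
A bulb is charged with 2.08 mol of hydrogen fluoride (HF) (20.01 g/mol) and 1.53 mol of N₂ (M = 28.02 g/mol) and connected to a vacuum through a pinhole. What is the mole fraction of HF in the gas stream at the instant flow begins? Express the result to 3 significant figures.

0.617

Each component's effusion rate ∝ (its partial pressure)·(1/√M) ∝ n_i/√M_i.
So x_HF in the escaping gas = (n_HF/√M_HF) / Σ(n_i/√M_i)
= (2.08/√20.01) / (2.08/√20.01 + 1.53/√28.02) = 0.4650/(0.4650 + 0.2890) = 0.617.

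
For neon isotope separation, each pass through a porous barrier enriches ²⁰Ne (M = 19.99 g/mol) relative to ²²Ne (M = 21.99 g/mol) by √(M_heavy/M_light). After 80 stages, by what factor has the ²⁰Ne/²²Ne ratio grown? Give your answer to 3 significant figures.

45.3

The single-stage factor is √(M_heavy/M_light), so 80 stages give [√(21.99/19.99)]^80 = (21.99/19.99)^(80/2).
= 1.10005^40 = 45.3.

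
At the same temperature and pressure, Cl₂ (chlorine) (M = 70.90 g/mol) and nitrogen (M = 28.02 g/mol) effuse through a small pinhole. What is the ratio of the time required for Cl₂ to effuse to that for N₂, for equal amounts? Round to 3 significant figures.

1.59

From Graham's law, t_Cl₂/t_N₂ = √(M_Cl₂/M_N₂) = √(70.90/28.02) = √2.530 = 1.59.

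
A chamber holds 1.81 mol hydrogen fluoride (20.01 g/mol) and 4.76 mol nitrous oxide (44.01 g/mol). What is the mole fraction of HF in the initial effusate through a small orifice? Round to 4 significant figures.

Rate_i ∝ x_i/√M_i (Graham's law weighted by mole fraction), so the effusate composition follows n_i/√M_i.
So x_HF in the escaping gas = (n_HF/√M_HF) / Σ(n_i/√M_i)
= (1.81/√20.01) / (1.81/√20.01 + 4.76/√44.01) = 0.4046/(0.4046 + 0.7175) = 0.3606.

0.3606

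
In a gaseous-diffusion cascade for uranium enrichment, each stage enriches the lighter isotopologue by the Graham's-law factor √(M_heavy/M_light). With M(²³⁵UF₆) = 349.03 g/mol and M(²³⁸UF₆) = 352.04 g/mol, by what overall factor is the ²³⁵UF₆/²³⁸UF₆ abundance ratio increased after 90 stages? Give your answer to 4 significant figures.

1.472

After 90 stages the ratio has grown by (√(352.04/349.03))^90 = (352.04/349.03)^(90/2).
= 1.00862^45 = 1.472.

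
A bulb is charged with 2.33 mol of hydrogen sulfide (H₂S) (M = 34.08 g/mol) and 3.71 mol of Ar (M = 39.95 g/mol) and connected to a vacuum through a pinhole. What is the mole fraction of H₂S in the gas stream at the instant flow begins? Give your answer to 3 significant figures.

0.405

The effusion rate of species i is ∝ p_i/√M_i ∝ n_i/√M_i.
So x_H₂S in the escaping gas = (n_H₂S/√M_H₂S) / Σ(n_i/√M_i)
= (2.33/√34.08) / (2.33/√34.08 + 3.71/√39.95) = 0.3991/(0.3991 + 0.5870) = 0.405.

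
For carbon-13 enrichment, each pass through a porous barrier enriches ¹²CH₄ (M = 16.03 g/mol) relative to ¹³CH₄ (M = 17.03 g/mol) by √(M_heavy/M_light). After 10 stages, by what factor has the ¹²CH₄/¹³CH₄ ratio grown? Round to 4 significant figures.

1.353

The single-stage factor is √(M_heavy/M_light), so 10 stages give [√(17.03/16.03)]^10 = (17.03/16.03)^(10/2).
= 1.06238^5 = 1.353.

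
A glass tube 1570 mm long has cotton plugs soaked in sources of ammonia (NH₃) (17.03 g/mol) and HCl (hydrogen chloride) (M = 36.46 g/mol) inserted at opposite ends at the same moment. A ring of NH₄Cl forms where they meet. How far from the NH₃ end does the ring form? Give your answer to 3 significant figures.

Graham's law gives d_NH₃/d_HCl = rate_NH₃/rate_HCl = √(M_HCl/M_NH₃) = √(36.46/17.03) = 1.463.
With d_NH₃ + d_HCl = 1570 mm, d_HCl = 1570/(1 + 1.463) = 637.4 mm.
d_NH₃ = 1570 − 637.4 = 933 mm.

933 mm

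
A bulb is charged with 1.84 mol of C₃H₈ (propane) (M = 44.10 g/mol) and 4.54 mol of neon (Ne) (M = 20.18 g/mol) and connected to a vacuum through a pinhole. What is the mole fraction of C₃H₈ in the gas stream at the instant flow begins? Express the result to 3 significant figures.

0.215

Effusion rate of each component ∝ n_i/√M_i (partial pressure × 1/√M).
x_C₃H₈(eff) = (n_C₃H₈/√M_C₃H₈) / (n_C₃H₈/√M_C₃H₈ + n_Ne/√M_Ne)
= (1.84/√44.10) / (1.84/√44.10 + 4.54/√20.18) = 0.2771/(0.2771 + 1.011) = 0.215.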